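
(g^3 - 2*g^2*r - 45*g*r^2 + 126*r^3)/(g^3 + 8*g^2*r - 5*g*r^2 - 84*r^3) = (g - 6*r)/(g + 4*r)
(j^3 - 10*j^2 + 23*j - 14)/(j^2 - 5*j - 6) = (-j^3 + 10*j^2 - 23*j + 14)/(-j^2 + 5*j + 6)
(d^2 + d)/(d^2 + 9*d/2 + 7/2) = 2*d/(2*d + 7)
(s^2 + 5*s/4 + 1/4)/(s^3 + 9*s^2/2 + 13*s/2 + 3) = (4*s + 1)/(2*(2*s^2 + 7*s + 6))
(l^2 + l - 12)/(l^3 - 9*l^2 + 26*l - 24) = (l + 4)/(l^2 - 6*l + 8)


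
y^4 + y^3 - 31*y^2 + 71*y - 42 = (y - 3)*(y - 2)*(y - 1)*(y + 7)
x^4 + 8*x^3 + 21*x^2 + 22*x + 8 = (x + 1)^2*(x + 2)*(x + 4)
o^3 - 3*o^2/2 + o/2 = o*(o - 1)*(o - 1/2)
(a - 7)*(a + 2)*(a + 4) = a^3 - a^2 - 34*a - 56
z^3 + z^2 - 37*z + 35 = (z - 5)*(z - 1)*(z + 7)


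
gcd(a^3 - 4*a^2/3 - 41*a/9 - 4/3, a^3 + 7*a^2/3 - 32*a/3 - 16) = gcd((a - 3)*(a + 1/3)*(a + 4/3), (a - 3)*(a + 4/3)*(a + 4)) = a^2 - 5*a/3 - 4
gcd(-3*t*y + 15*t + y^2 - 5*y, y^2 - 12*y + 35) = y - 5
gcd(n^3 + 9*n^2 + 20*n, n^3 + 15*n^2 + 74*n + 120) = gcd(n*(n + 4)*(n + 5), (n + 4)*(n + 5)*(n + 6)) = n^2 + 9*n + 20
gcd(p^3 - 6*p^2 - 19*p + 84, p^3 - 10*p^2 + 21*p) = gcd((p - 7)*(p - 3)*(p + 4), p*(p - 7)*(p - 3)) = p^2 - 10*p + 21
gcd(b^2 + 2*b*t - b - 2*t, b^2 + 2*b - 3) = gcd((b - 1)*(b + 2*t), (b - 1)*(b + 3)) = b - 1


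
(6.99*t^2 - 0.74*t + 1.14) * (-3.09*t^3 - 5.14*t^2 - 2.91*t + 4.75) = -21.5991*t^5 - 33.642*t^4 - 20.0599*t^3 + 29.4963*t^2 - 6.8324*t + 5.415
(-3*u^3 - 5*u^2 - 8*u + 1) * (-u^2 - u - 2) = 3*u^5 + 8*u^4 + 19*u^3 + 17*u^2 + 15*u - 2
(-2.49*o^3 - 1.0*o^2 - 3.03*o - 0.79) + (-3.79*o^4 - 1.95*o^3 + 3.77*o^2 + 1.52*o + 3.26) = -3.79*o^4 - 4.44*o^3 + 2.77*o^2 - 1.51*o + 2.47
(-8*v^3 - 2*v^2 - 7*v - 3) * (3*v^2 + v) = -24*v^5 - 14*v^4 - 23*v^3 - 16*v^2 - 3*v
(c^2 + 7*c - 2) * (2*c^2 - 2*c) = 2*c^4 + 12*c^3 - 18*c^2 + 4*c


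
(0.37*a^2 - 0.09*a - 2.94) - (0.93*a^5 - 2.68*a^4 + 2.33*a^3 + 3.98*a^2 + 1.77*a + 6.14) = -0.93*a^5 + 2.68*a^4 - 2.33*a^3 - 3.61*a^2 - 1.86*a - 9.08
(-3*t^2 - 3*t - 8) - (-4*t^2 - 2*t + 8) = t^2 - t - 16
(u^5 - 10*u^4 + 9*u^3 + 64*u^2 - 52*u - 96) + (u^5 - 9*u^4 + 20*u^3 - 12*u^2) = 2*u^5 - 19*u^4 + 29*u^3 + 52*u^2 - 52*u - 96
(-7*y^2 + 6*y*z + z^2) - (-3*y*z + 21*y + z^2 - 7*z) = -7*y^2 + 9*y*z - 21*y + 7*z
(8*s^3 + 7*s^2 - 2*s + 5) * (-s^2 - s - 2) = -8*s^5 - 15*s^4 - 21*s^3 - 17*s^2 - s - 10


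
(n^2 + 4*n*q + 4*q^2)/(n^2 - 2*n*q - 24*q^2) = (-n^2 - 4*n*q - 4*q^2)/(-n^2 + 2*n*q + 24*q^2)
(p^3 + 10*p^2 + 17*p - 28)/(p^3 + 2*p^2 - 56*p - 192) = (p^2 + 6*p - 7)/(p^2 - 2*p - 48)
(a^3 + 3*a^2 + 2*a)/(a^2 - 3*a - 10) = a*(a + 1)/(a - 5)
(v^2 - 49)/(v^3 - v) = (v^2 - 49)/(v^3 - v)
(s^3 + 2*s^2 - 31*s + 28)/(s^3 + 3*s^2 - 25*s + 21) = (s - 4)/(s - 3)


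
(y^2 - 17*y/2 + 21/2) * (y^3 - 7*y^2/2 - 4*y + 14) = y^5 - 12*y^4 + 145*y^3/4 + 45*y^2/4 - 161*y + 147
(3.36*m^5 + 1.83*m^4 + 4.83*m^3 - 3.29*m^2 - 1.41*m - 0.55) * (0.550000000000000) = 1.848*m^5 + 1.0065*m^4 + 2.6565*m^3 - 1.8095*m^2 - 0.7755*m - 0.3025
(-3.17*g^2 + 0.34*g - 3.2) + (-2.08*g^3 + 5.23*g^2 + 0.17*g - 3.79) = -2.08*g^3 + 2.06*g^2 + 0.51*g - 6.99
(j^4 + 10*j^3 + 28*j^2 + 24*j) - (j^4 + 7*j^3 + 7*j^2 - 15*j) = 3*j^3 + 21*j^2 + 39*j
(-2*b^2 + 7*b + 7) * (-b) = 2*b^3 - 7*b^2 - 7*b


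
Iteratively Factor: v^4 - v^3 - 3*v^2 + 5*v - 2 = (v - 1)*(v^3 - 3*v + 2) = (v - 1)*(v + 2)*(v^2 - 2*v + 1) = (v - 1)^2*(v + 2)*(v - 1)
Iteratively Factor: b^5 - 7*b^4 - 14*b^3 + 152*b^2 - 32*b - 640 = (b - 4)*(b^4 - 3*b^3 - 26*b^2 + 48*b + 160) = (b - 4)*(b + 4)*(b^3 - 7*b^2 + 2*b + 40) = (b - 4)^2*(b + 4)*(b^2 - 3*b - 10) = (b - 4)^2*(b + 2)*(b + 4)*(b - 5)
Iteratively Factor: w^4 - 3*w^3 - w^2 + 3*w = (w + 1)*(w^3 - 4*w^2 + 3*w) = (w - 3)*(w + 1)*(w^2 - w) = w*(w - 3)*(w + 1)*(w - 1)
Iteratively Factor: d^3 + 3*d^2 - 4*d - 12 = (d - 2)*(d^2 + 5*d + 6) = (d - 2)*(d + 2)*(d + 3)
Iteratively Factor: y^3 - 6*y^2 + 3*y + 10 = (y - 5)*(y^2 - y - 2) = (y - 5)*(y + 1)*(y - 2)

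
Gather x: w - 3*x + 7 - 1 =w - 3*x + 6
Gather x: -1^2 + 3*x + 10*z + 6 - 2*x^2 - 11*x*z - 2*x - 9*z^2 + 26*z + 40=-2*x^2 + x*(1 - 11*z) - 9*z^2 + 36*z + 45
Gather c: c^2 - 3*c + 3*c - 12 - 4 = c^2 - 16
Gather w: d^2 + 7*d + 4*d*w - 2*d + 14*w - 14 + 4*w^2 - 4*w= d^2 + 5*d + 4*w^2 + w*(4*d + 10) - 14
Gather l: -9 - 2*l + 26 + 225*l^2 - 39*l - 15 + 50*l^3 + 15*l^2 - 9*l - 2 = 50*l^3 + 240*l^2 - 50*l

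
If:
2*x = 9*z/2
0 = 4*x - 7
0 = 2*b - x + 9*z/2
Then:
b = -7/8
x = 7/4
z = 7/9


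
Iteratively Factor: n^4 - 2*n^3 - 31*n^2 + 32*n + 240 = (n - 5)*(n^3 + 3*n^2 - 16*n - 48) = (n - 5)*(n + 3)*(n^2 - 16) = (n - 5)*(n - 4)*(n + 3)*(n + 4)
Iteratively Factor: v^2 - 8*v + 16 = (v - 4)*(v - 4)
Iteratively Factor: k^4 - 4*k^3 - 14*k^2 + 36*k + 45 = (k + 1)*(k^3 - 5*k^2 - 9*k + 45) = (k + 1)*(k + 3)*(k^2 - 8*k + 15) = (k - 5)*(k + 1)*(k + 3)*(k - 3)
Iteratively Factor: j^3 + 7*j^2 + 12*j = (j + 3)*(j^2 + 4*j) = j*(j + 3)*(j + 4)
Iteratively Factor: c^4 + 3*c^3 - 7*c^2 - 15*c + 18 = (c + 3)*(c^3 - 7*c + 6) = (c - 2)*(c + 3)*(c^2 + 2*c - 3) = (c - 2)*(c - 1)*(c + 3)*(c + 3)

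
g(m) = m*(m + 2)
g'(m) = 2*m + 2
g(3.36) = 18.01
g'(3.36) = 8.72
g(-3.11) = 3.45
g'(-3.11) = -4.22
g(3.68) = 20.90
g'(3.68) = 9.36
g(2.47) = 11.04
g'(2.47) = 6.94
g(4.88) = 33.57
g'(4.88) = 11.76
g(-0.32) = -0.54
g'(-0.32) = 1.36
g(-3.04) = 3.16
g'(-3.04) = -4.08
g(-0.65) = -0.88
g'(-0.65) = 0.70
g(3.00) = 15.00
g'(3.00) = 8.00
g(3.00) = 15.00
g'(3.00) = 8.00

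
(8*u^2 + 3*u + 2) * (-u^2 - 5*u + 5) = -8*u^4 - 43*u^3 + 23*u^2 + 5*u + 10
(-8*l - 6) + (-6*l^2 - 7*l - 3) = -6*l^2 - 15*l - 9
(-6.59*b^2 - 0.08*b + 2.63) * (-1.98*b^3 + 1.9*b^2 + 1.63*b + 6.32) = 13.0482*b^5 - 12.3626*b^4 - 16.1011*b^3 - 36.7822*b^2 + 3.7813*b + 16.6216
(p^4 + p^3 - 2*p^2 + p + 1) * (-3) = -3*p^4 - 3*p^3 + 6*p^2 - 3*p - 3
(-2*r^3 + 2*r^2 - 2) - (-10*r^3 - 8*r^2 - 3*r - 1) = 8*r^3 + 10*r^2 + 3*r - 1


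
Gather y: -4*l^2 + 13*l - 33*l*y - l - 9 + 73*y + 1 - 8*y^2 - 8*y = -4*l^2 + 12*l - 8*y^2 + y*(65 - 33*l) - 8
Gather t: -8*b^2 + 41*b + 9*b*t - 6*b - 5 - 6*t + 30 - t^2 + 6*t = -8*b^2 + 9*b*t + 35*b - t^2 + 25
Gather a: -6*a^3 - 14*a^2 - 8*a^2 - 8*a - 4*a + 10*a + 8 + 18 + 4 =-6*a^3 - 22*a^2 - 2*a + 30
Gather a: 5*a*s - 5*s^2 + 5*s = 5*a*s - 5*s^2 + 5*s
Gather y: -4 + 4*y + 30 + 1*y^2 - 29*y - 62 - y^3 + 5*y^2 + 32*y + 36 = -y^3 + 6*y^2 + 7*y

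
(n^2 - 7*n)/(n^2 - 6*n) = (n - 7)/(n - 6)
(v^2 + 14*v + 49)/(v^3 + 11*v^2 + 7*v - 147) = 1/(v - 3)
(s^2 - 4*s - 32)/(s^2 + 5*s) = (s^2 - 4*s - 32)/(s*(s + 5))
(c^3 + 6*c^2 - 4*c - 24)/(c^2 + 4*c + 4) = (c^2 + 4*c - 12)/(c + 2)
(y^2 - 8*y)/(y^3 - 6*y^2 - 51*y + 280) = y/(y^2 + 2*y - 35)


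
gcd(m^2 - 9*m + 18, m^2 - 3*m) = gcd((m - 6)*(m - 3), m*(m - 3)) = m - 3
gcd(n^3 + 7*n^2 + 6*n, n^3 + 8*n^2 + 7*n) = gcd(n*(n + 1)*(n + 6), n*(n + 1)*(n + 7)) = n^2 + n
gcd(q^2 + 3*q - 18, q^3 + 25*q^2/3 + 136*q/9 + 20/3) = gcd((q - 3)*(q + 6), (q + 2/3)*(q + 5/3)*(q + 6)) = q + 6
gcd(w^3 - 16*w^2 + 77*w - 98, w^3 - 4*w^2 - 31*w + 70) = w^2 - 9*w + 14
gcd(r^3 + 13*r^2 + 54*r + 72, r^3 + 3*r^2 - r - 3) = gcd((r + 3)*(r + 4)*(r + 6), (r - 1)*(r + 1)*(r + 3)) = r + 3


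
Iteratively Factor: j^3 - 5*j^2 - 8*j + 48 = (j - 4)*(j^2 - j - 12) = (j - 4)^2*(j + 3)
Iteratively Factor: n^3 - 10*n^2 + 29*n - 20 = (n - 1)*(n^2 - 9*n + 20) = (n - 5)*(n - 1)*(n - 4)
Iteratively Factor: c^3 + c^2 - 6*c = (c + 3)*(c^2 - 2*c) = c*(c + 3)*(c - 2)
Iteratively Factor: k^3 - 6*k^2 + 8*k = (k - 2)*(k^2 - 4*k) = k*(k - 2)*(k - 4)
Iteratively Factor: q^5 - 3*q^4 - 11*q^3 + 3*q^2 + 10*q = (q + 2)*(q^4 - 5*q^3 - q^2 + 5*q) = (q - 1)*(q + 2)*(q^3 - 4*q^2 - 5*q) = (q - 5)*(q - 1)*(q + 2)*(q^2 + q) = q*(q - 5)*(q - 1)*(q + 2)*(q + 1)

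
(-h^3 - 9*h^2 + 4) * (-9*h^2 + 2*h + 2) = 9*h^5 + 79*h^4 - 20*h^3 - 54*h^2 + 8*h + 8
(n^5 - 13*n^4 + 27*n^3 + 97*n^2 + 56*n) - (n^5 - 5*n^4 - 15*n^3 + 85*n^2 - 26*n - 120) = -8*n^4 + 42*n^3 + 12*n^2 + 82*n + 120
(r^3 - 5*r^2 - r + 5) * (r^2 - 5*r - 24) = r^5 - 10*r^4 + 130*r^2 - r - 120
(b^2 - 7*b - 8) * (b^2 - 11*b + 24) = b^4 - 18*b^3 + 93*b^2 - 80*b - 192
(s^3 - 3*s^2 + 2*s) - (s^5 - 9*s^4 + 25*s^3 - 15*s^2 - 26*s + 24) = -s^5 + 9*s^4 - 24*s^3 + 12*s^2 + 28*s - 24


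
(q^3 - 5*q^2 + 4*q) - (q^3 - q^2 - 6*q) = -4*q^2 + 10*q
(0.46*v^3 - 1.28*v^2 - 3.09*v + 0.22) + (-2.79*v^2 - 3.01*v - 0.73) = 0.46*v^3 - 4.07*v^2 - 6.1*v - 0.51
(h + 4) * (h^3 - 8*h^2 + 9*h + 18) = h^4 - 4*h^3 - 23*h^2 + 54*h + 72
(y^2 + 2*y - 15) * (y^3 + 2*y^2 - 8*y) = y^5 + 4*y^4 - 19*y^3 - 46*y^2 + 120*y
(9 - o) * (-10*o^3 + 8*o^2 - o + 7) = 10*o^4 - 98*o^3 + 73*o^2 - 16*o + 63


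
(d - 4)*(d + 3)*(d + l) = d^3 + d^2*l - d^2 - d*l - 12*d - 12*l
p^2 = p^2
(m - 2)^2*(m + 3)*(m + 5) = m^4 + 4*m^3 - 13*m^2 - 28*m + 60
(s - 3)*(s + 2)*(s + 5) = s^3 + 4*s^2 - 11*s - 30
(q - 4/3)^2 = q^2 - 8*q/3 + 16/9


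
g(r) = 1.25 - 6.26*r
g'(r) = -6.26000000000000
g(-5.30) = 34.43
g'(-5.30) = -6.26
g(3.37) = -19.85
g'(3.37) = -6.26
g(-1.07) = 7.95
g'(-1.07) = -6.26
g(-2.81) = 18.84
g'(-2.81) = -6.26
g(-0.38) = 3.63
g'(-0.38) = -6.26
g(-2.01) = 13.83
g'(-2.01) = -6.26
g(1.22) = -6.39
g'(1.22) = -6.26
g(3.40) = -20.03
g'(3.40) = -6.26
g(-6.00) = 38.81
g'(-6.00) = -6.26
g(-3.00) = 20.03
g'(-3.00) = -6.26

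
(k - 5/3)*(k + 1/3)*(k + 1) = k^3 - k^2/3 - 17*k/9 - 5/9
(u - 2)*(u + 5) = u^2 + 3*u - 10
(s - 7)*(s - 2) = s^2 - 9*s + 14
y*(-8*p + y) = -8*p*y + y^2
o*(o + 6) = o^2 + 6*o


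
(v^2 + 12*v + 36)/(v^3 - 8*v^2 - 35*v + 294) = (v + 6)/(v^2 - 14*v + 49)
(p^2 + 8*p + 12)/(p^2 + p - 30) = (p + 2)/(p - 5)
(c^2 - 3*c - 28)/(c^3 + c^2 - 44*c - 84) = (c + 4)/(c^2 + 8*c + 12)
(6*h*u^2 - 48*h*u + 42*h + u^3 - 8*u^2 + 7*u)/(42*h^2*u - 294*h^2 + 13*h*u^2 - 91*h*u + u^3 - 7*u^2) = (u - 1)/(7*h + u)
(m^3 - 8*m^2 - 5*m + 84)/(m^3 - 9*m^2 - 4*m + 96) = (m - 7)/(m - 8)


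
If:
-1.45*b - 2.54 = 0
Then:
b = -1.75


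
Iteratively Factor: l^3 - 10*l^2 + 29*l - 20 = (l - 4)*(l^2 - 6*l + 5) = (l - 5)*(l - 4)*(l - 1)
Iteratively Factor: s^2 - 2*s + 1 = (s - 1)*(s - 1)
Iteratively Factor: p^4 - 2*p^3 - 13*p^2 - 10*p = (p)*(p^3 - 2*p^2 - 13*p - 10) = p*(p - 5)*(p^2 + 3*p + 2) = p*(p - 5)*(p + 2)*(p + 1)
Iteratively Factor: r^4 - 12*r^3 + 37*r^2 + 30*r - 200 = (r - 5)*(r^3 - 7*r^2 + 2*r + 40) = (r - 5)^2*(r^2 - 2*r - 8) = (r - 5)^2*(r + 2)*(r - 4)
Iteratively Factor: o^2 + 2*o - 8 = (o - 2)*(o + 4)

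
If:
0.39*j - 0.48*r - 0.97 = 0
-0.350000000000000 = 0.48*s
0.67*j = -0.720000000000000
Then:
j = -1.07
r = -2.89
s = -0.73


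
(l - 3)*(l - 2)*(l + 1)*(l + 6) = l^4 + 2*l^3 - 23*l^2 + 12*l + 36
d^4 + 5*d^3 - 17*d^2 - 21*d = d*(d - 3)*(d + 1)*(d + 7)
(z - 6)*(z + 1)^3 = z^4 - 3*z^3 - 15*z^2 - 17*z - 6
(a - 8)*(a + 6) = a^2 - 2*a - 48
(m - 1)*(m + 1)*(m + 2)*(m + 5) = m^4 + 7*m^3 + 9*m^2 - 7*m - 10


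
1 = 1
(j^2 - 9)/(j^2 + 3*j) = (j - 3)/j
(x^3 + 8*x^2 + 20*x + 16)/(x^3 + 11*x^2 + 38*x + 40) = (x + 2)/(x + 5)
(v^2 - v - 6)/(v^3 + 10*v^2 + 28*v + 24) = (v - 3)/(v^2 + 8*v + 12)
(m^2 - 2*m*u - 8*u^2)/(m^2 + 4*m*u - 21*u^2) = (m^2 - 2*m*u - 8*u^2)/(m^2 + 4*m*u - 21*u^2)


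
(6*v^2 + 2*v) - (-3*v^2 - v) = 9*v^2 + 3*v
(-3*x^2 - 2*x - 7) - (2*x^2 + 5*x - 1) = -5*x^2 - 7*x - 6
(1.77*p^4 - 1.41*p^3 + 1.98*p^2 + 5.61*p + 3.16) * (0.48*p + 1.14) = 0.8496*p^5 + 1.341*p^4 - 0.657*p^3 + 4.95*p^2 + 7.9122*p + 3.6024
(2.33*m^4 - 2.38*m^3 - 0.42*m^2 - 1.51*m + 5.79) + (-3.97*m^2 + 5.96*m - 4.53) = 2.33*m^4 - 2.38*m^3 - 4.39*m^2 + 4.45*m + 1.26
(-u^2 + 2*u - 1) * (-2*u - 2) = 2*u^3 - 2*u^2 - 2*u + 2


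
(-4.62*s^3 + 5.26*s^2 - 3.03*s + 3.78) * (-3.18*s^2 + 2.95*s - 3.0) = 14.6916*s^5 - 30.3558*s^4 + 39.0124*s^3 - 36.7389*s^2 + 20.241*s - 11.34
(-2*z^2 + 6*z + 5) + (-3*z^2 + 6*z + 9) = -5*z^2 + 12*z + 14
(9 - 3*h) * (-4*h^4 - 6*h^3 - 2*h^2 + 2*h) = 12*h^5 - 18*h^4 - 48*h^3 - 24*h^2 + 18*h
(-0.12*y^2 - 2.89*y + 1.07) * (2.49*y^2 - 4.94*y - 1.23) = -0.2988*y^4 - 6.6033*y^3 + 17.0885*y^2 - 1.7311*y - 1.3161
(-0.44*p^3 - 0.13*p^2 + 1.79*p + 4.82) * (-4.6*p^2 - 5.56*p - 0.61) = 2.024*p^5 + 3.0444*p^4 - 7.2428*p^3 - 32.0451*p^2 - 27.8911*p - 2.9402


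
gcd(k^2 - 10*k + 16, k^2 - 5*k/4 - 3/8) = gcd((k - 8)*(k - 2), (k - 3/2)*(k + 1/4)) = 1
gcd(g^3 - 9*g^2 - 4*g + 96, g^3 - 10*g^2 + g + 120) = g^2 - 5*g - 24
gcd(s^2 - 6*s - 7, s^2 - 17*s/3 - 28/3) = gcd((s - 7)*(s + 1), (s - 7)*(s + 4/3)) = s - 7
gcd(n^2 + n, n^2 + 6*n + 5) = n + 1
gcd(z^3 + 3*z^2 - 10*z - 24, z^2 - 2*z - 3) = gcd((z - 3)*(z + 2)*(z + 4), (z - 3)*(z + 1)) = z - 3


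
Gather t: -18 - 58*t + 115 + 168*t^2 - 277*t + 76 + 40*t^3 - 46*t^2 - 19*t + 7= 40*t^3 + 122*t^2 - 354*t + 180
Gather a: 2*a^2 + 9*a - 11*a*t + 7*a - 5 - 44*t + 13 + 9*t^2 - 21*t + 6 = 2*a^2 + a*(16 - 11*t) + 9*t^2 - 65*t + 14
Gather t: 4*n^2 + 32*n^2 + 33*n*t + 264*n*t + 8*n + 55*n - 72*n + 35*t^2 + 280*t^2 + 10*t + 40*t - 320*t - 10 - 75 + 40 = 36*n^2 - 9*n + 315*t^2 + t*(297*n - 270) - 45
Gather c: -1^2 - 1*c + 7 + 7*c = 6*c + 6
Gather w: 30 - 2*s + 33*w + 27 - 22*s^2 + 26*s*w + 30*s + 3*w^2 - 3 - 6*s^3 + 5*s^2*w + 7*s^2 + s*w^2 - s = -6*s^3 - 15*s^2 + 27*s + w^2*(s + 3) + w*(5*s^2 + 26*s + 33) + 54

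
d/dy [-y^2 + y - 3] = 1 - 2*y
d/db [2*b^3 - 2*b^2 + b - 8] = 6*b^2 - 4*b + 1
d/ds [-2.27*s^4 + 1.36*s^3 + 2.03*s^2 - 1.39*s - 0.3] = -9.08*s^3 + 4.08*s^2 + 4.06*s - 1.39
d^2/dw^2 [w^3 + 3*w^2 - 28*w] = 6*w + 6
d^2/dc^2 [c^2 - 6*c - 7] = 2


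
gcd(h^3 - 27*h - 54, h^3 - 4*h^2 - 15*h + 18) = h^2 - 3*h - 18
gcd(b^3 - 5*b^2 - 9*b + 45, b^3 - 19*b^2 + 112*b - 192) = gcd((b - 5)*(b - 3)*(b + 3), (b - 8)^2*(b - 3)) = b - 3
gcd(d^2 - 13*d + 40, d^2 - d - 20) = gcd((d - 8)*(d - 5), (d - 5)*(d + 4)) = d - 5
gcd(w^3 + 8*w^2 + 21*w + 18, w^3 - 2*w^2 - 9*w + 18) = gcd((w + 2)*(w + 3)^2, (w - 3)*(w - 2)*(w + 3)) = w + 3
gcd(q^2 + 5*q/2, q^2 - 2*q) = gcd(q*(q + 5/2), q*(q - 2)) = q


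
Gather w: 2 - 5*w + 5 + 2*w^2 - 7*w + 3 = 2*w^2 - 12*w + 10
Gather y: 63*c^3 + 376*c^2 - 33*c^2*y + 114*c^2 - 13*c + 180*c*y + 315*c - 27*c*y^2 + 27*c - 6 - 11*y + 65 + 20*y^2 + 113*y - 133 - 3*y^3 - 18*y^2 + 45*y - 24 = 63*c^3 + 490*c^2 + 329*c - 3*y^3 + y^2*(2 - 27*c) + y*(-33*c^2 + 180*c + 147) - 98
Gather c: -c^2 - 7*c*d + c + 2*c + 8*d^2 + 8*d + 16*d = -c^2 + c*(3 - 7*d) + 8*d^2 + 24*d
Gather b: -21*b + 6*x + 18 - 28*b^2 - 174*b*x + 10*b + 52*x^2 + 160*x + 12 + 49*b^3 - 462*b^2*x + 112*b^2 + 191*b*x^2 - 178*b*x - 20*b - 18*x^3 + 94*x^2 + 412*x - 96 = 49*b^3 + b^2*(84 - 462*x) + b*(191*x^2 - 352*x - 31) - 18*x^3 + 146*x^2 + 578*x - 66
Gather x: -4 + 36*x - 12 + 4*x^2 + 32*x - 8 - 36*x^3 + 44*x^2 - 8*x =-36*x^3 + 48*x^2 + 60*x - 24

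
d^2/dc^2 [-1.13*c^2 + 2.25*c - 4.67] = -2.26000000000000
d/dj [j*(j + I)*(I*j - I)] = 3*I*j^2 - 2*j*(1 + I) + 1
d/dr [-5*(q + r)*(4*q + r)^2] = 15*(-2*q - r)*(4*q + r)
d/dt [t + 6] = 1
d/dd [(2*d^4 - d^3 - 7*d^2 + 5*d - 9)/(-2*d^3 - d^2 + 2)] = (-4*d^6 - 4*d^5 - 13*d^4 + 36*d^3 - 55*d^2 - 46*d + 10)/(4*d^6 + 4*d^5 + d^4 - 8*d^3 - 4*d^2 + 4)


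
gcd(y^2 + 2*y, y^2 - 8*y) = y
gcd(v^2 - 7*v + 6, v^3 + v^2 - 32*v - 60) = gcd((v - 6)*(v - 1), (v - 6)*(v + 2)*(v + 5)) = v - 6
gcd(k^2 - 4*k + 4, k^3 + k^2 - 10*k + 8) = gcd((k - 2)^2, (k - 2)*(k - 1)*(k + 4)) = k - 2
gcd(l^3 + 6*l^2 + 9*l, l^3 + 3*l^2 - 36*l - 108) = l + 3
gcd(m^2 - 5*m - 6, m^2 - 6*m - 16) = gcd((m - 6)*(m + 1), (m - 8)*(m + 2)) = 1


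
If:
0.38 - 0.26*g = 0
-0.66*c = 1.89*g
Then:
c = -4.19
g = 1.46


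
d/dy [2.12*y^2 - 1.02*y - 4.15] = 4.24*y - 1.02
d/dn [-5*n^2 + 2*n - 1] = 2 - 10*n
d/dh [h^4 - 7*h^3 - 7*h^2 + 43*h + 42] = 4*h^3 - 21*h^2 - 14*h + 43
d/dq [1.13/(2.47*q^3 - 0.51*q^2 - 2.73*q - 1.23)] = (-8.3733*q^2 + 1.1526*q + 3.0849)/(-2.47*q^3 + 0.51*q^2 + 2.73*q + 1.23)^2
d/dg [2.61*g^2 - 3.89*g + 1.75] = 5.22*g - 3.89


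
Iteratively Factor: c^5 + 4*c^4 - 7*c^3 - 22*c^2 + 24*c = (c + 4)*(c^4 - 7*c^2 + 6*c) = (c - 2)*(c + 4)*(c^3 + 2*c^2 - 3*c) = (c - 2)*(c + 3)*(c + 4)*(c^2 - c) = (c - 2)*(c - 1)*(c + 3)*(c + 4)*(c)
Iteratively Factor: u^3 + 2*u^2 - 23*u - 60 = (u - 5)*(u^2 + 7*u + 12) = (u - 5)*(u + 3)*(u + 4)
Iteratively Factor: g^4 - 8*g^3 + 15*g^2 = (g - 5)*(g^3 - 3*g^2) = (g - 5)*(g - 3)*(g^2) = g*(g - 5)*(g - 3)*(g)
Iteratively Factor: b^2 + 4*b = (b)*(b + 4)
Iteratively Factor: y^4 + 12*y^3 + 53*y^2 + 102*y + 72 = (y + 3)*(y^3 + 9*y^2 + 26*y + 24) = (y + 3)*(y + 4)*(y^2 + 5*y + 6) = (y + 2)*(y + 3)*(y + 4)*(y + 3)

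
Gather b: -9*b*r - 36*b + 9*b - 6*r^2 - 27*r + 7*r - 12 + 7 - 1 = b*(-9*r - 27) - 6*r^2 - 20*r - 6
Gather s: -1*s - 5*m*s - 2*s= s*(-5*m - 3)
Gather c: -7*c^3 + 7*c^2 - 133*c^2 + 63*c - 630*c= -7*c^3 - 126*c^2 - 567*c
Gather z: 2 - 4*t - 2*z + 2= -4*t - 2*z + 4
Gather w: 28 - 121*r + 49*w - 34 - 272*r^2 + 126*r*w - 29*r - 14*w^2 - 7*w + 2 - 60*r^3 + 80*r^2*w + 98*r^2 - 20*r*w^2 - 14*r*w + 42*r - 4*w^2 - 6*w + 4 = -60*r^3 - 174*r^2 - 108*r + w^2*(-20*r - 18) + w*(80*r^2 + 112*r + 36)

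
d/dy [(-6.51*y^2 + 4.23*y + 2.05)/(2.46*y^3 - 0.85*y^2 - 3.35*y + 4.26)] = (16.0146*y^4 - 20.8116*y^3 + 10.275*y^2 - 51.9802*y + 24.8873)/(6.0516*y^6 - 4.182*y^5 - 15.7595*y^4 + 26.6542*y^3 + 3.9805*y^2 - 28.542*y + 18.1476)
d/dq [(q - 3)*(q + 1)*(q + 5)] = 3*q^2 + 6*q - 13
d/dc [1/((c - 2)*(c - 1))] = (3 - 2*c)/(c^4 - 6*c^3 + 13*c^2 - 12*c + 4)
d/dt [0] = 0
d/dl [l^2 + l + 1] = 2*l + 1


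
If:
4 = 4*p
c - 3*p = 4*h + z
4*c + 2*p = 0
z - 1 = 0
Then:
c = -1/2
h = -9/8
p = 1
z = 1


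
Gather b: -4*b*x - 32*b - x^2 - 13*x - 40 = b*(-4*x - 32) - x^2 - 13*x - 40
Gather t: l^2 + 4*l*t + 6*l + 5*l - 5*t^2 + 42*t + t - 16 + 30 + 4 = l^2 + 11*l - 5*t^2 + t*(4*l + 43) + 18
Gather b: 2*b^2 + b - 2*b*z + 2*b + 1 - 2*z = 2*b^2 + b*(3 - 2*z) - 2*z + 1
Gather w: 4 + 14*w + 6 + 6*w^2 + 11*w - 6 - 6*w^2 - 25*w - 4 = 0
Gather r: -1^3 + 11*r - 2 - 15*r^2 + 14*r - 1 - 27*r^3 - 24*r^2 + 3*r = -27*r^3 - 39*r^2 + 28*r - 4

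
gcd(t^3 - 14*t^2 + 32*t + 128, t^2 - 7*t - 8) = t - 8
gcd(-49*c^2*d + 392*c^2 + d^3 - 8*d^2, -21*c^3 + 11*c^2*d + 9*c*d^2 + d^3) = 7*c + d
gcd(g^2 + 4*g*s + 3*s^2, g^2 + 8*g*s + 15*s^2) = g + 3*s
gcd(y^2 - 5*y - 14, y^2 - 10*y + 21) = y - 7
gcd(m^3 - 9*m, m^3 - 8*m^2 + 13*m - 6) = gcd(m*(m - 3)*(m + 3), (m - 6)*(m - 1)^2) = 1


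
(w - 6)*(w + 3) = w^2 - 3*w - 18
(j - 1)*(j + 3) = j^2 + 2*j - 3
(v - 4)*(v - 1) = v^2 - 5*v + 4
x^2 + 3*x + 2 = (x + 1)*(x + 2)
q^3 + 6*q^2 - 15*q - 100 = (q - 4)*(q + 5)^2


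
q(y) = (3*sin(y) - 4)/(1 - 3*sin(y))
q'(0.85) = -3.78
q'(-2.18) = 0.43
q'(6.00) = -2.56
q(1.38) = 0.54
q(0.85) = 1.39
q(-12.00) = 3.92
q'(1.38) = -0.45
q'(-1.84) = 0.16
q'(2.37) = 5.41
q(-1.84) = -1.77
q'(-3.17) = 10.75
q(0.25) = -12.64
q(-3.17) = -4.28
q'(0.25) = -131.22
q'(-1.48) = -0.05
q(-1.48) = -1.75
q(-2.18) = -1.87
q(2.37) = 1.75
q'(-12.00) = -20.43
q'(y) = 3*cos(y)/(1 - 3*sin(y)) + 3*(3*sin(y) - 4)*cos(y)/(1 - 3*sin(y))^2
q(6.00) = -2.63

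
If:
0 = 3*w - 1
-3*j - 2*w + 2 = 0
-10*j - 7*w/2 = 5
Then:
No Solution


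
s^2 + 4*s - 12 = (s - 2)*(s + 6)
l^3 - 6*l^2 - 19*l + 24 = (l - 8)*(l - 1)*(l + 3)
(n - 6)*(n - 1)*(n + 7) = n^3 - 43*n + 42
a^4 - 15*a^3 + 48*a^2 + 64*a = a*(a - 8)^2*(a + 1)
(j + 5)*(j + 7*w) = j^2 + 7*j*w + 5*j + 35*w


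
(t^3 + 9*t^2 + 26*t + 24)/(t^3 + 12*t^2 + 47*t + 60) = (t + 2)/(t + 5)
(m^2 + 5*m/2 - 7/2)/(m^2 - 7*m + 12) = (2*m^2 + 5*m - 7)/(2*(m^2 - 7*m + 12))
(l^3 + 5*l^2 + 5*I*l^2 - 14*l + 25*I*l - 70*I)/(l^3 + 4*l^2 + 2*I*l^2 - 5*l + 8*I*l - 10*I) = (l^3 + 5*l^2*(1 + I) + l*(-14 + 25*I) - 70*I)/(l^3 + 2*l^2*(2 + I) + l*(-5 + 8*I) - 10*I)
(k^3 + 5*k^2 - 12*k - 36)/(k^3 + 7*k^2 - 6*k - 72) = (k + 2)/(k + 4)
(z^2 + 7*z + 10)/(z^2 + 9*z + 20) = (z + 2)/(z + 4)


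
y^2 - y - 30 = (y - 6)*(y + 5)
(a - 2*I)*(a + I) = a^2 - I*a + 2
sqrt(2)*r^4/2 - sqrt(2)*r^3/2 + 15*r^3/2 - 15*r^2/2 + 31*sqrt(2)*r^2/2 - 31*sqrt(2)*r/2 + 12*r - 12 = (r - 1)*(r + 3*sqrt(2))*(r + 4*sqrt(2))*(sqrt(2)*r/2 + 1/2)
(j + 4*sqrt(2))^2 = j^2 + 8*sqrt(2)*j + 32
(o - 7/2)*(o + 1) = o^2 - 5*o/2 - 7/2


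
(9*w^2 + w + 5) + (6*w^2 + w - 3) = 15*w^2 + 2*w + 2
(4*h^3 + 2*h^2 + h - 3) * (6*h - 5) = 24*h^4 - 8*h^3 - 4*h^2 - 23*h + 15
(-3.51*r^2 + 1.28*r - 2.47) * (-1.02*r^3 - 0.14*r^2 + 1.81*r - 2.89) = 3.5802*r^5 - 0.8142*r^4 - 4.0129*r^3 + 12.8065*r^2 - 8.1699*r + 7.1383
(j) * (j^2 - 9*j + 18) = j^3 - 9*j^2 + 18*j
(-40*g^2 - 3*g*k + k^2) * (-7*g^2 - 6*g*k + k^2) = 280*g^4 + 261*g^3*k - 29*g^2*k^2 - 9*g*k^3 + k^4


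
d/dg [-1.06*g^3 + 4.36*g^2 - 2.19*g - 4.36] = -3.18*g^2 + 8.72*g - 2.19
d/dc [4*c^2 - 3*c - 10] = 8*c - 3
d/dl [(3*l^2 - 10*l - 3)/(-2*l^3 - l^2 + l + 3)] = (6*l^4 - 40*l^3 - 25*l^2 + 12*l - 27)/(4*l^6 + 4*l^5 - 3*l^4 - 14*l^3 - 5*l^2 + 6*l + 9)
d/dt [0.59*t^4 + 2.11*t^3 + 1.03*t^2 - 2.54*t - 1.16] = 2.36*t^3 + 6.33*t^2 + 2.06*t - 2.54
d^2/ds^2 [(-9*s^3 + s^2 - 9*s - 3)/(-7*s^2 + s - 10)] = 2*(-187*s^3 + 381*s^2 + 747*s - 217)/(343*s^6 - 147*s^5 + 1491*s^4 - 421*s^3 + 2130*s^2 - 300*s + 1000)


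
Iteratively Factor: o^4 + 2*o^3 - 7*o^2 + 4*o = (o - 1)*(o^3 + 3*o^2 - 4*o) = (o - 1)*(o + 4)*(o^2 - o) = o*(o - 1)*(o + 4)*(o - 1)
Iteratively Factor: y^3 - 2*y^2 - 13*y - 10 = (y + 2)*(y^2 - 4*y - 5) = (y - 5)*(y + 2)*(y + 1)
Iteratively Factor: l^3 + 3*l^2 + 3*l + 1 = (l + 1)*(l^2 + 2*l + 1) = (l + 1)^2*(l + 1)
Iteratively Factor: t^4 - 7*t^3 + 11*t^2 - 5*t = (t - 5)*(t^3 - 2*t^2 + t) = (t - 5)*(t - 1)*(t^2 - t) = t*(t - 5)*(t - 1)*(t - 1)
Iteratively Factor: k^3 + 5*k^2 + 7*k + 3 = (k + 1)*(k^2 + 4*k + 3) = (k + 1)^2*(k + 3)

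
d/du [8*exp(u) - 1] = 8*exp(u)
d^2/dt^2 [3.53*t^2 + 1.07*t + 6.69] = 7.06000000000000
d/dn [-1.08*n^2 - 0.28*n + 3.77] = -2.16*n - 0.28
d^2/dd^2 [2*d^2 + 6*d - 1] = 4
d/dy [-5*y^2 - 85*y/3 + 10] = -10*y - 85/3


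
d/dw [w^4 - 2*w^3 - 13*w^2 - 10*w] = 4*w^3 - 6*w^2 - 26*w - 10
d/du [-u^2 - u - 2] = -2*u - 1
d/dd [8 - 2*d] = -2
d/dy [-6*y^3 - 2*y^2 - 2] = 2*y*(-9*y - 2)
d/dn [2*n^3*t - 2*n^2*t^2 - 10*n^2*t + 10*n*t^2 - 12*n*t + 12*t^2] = 2*t*(3*n^2 - 2*n*t - 10*n + 5*t - 6)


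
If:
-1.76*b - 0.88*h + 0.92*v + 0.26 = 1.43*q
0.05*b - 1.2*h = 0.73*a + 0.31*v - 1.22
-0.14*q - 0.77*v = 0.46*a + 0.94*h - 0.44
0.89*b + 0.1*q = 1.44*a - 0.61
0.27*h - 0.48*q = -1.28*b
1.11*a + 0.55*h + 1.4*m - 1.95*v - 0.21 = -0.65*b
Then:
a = 0.13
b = -0.42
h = 1.13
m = -1.29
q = -0.50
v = -0.79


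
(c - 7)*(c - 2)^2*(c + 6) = c^4 - 5*c^3 - 34*c^2 + 164*c - 168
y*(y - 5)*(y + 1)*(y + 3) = y^4 - y^3 - 17*y^2 - 15*y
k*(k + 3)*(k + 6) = k^3 + 9*k^2 + 18*k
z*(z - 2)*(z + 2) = z^3 - 4*z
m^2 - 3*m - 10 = (m - 5)*(m + 2)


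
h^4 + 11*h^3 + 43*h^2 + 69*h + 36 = (h + 1)*(h + 3)^2*(h + 4)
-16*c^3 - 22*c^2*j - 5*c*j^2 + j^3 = (-8*c + j)*(c + j)*(2*c + j)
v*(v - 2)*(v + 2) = v^3 - 4*v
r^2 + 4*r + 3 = (r + 1)*(r + 3)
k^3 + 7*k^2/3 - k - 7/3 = (k - 1)*(k + 1)*(k + 7/3)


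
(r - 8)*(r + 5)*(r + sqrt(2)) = r^3 - 3*r^2 + sqrt(2)*r^2 - 40*r - 3*sqrt(2)*r - 40*sqrt(2)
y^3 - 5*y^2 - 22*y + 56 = (y - 7)*(y - 2)*(y + 4)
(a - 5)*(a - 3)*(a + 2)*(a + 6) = a^4 - 37*a^2 + 24*a + 180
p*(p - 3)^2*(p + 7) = p^4 + p^3 - 33*p^2 + 63*p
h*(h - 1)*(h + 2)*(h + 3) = h^4 + 4*h^3 + h^2 - 6*h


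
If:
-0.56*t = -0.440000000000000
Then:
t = 0.79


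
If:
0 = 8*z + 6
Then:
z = -3/4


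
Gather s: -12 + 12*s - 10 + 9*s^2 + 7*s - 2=9*s^2 + 19*s - 24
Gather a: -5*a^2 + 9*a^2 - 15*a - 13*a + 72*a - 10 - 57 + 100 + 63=4*a^2 + 44*a + 96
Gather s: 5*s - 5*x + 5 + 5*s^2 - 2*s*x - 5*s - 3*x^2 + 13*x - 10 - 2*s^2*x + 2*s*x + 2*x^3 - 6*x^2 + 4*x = s^2*(5 - 2*x) + 2*x^3 - 9*x^2 + 12*x - 5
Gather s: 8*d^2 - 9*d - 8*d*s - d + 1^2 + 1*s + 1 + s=8*d^2 - 10*d + s*(2 - 8*d) + 2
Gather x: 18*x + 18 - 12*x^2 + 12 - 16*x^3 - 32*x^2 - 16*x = -16*x^3 - 44*x^2 + 2*x + 30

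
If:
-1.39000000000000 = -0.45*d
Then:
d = 3.09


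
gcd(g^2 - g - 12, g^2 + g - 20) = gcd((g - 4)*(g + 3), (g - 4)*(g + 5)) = g - 4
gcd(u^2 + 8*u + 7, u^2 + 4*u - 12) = 1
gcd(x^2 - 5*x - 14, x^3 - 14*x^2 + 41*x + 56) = x - 7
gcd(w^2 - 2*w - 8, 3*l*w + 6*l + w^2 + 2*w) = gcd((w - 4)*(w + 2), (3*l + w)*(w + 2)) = w + 2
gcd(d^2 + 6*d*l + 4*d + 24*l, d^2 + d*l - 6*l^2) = 1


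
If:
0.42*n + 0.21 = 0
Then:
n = -0.50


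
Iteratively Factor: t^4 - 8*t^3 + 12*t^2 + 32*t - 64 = (t - 2)*(t^3 - 6*t^2 + 32) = (t - 2)*(t + 2)*(t^2 - 8*t + 16) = (t - 4)*(t - 2)*(t + 2)*(t - 4)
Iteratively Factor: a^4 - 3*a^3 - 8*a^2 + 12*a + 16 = (a + 2)*(a^3 - 5*a^2 + 2*a + 8) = (a + 1)*(a + 2)*(a^2 - 6*a + 8) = (a - 4)*(a + 1)*(a + 2)*(a - 2)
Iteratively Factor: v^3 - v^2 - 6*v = (v + 2)*(v^2 - 3*v) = (v - 3)*(v + 2)*(v)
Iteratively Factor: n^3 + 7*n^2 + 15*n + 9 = (n + 1)*(n^2 + 6*n + 9) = (n + 1)*(n + 3)*(n + 3)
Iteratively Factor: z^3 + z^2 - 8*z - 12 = (z - 3)*(z^2 + 4*z + 4) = (z - 3)*(z + 2)*(z + 2)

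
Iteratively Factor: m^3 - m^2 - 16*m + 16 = (m + 4)*(m^2 - 5*m + 4) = (m - 4)*(m + 4)*(m - 1)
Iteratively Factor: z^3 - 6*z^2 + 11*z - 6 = (z - 3)*(z^2 - 3*z + 2) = (z - 3)*(z - 1)*(z - 2)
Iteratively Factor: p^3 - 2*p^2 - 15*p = (p + 3)*(p^2 - 5*p) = (p - 5)*(p + 3)*(p)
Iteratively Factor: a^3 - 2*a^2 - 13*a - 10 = (a + 1)*(a^2 - 3*a - 10) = (a - 5)*(a + 1)*(a + 2)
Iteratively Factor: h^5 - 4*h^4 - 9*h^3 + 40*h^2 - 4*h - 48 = (h - 2)*(h^4 - 2*h^3 - 13*h^2 + 14*h + 24) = (h - 2)^2*(h^3 - 13*h - 12) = (h - 2)^2*(h + 1)*(h^2 - h - 12) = (h - 2)^2*(h + 1)*(h + 3)*(h - 4)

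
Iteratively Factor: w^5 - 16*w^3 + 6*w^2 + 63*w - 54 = (w + 3)*(w^4 - 3*w^3 - 7*w^2 + 27*w - 18) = (w - 1)*(w + 3)*(w^3 - 2*w^2 - 9*w + 18) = (w - 2)*(w - 1)*(w + 3)*(w^2 - 9) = (w - 2)*(w - 1)*(w + 3)^2*(w - 3)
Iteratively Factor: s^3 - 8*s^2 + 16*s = (s - 4)*(s^2 - 4*s) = (s - 4)^2*(s)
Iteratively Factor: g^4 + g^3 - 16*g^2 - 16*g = (g + 4)*(g^3 - 3*g^2 - 4*g) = (g + 1)*(g + 4)*(g^2 - 4*g) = g*(g + 1)*(g + 4)*(g - 4)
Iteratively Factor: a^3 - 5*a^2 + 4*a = (a - 1)*(a^2 - 4*a) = a*(a - 1)*(a - 4)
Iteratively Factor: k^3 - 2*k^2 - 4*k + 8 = (k - 2)*(k^2 - 4) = (k - 2)^2*(k + 2)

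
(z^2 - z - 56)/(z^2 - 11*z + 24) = (z + 7)/(z - 3)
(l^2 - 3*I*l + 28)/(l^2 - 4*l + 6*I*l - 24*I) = (l^2 - 3*I*l + 28)/(l^2 + l*(-4 + 6*I) - 24*I)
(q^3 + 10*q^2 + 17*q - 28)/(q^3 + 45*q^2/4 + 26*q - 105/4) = 4*(q^2 + 3*q - 4)/(4*q^2 + 17*q - 15)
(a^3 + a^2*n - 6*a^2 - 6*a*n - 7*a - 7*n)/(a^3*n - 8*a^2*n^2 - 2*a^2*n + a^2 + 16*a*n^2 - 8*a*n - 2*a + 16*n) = (a^3 + a^2*n - 6*a^2 - 6*a*n - 7*a - 7*n)/(a^3*n - 8*a^2*n^2 - 2*a^2*n + a^2 + 16*a*n^2 - 8*a*n - 2*a + 16*n)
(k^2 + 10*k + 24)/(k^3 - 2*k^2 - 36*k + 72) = (k + 4)/(k^2 - 8*k + 12)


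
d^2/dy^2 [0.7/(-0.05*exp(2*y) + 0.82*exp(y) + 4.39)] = (0.7*(0.1*exp(y) - 0.82)*(0.2*exp(y) - 1.64)*exp(y) + (0.14*exp(y) - 0.574)*(-0.05*exp(2*y) + 0.82*exp(y) + 4.39))*exp(y)/(-0.05*exp(2*y) + 0.82*exp(y) + 4.39)^3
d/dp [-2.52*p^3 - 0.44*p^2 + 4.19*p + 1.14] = -7.56*p^2 - 0.88*p + 4.19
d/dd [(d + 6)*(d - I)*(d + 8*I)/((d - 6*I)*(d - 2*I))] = (d^4 - 16*I*d^3 + d^2*(12 - 90*I) + d*(-240 - 168*I) - 96 - 120*I)/(d^4 - 16*I*d^3 - 88*d^2 + 192*I*d + 144)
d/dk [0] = 0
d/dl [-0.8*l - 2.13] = -0.800000000000000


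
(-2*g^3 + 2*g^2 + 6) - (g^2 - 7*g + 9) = -2*g^3 + g^2 + 7*g - 3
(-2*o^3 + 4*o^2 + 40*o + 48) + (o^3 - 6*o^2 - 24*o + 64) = -o^3 - 2*o^2 + 16*o + 112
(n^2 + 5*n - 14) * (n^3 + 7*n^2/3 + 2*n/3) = n^5 + 22*n^4/3 - 5*n^3/3 - 88*n^2/3 - 28*n/3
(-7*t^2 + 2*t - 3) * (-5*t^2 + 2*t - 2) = 35*t^4 - 24*t^3 + 33*t^2 - 10*t + 6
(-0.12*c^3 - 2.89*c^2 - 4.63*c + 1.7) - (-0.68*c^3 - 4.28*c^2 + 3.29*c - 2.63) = 0.56*c^3 + 1.39*c^2 - 7.92*c + 4.33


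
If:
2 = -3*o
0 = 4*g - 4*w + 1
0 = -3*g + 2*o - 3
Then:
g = -13/9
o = -2/3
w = -43/36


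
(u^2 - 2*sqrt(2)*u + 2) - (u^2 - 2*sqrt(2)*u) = 2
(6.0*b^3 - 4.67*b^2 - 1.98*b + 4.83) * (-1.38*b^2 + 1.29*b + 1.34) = -8.28*b^5 + 14.1846*b^4 + 4.7481*b^3 - 15.4774*b^2 + 3.5775*b + 6.4722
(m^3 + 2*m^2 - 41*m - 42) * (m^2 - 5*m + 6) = m^5 - 3*m^4 - 45*m^3 + 175*m^2 - 36*m - 252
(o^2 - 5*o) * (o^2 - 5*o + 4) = o^4 - 10*o^3 + 29*o^2 - 20*o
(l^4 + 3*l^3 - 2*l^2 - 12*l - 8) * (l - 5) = l^5 - 2*l^4 - 17*l^3 - 2*l^2 + 52*l + 40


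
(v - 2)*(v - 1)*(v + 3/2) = v^3 - 3*v^2/2 - 5*v/2 + 3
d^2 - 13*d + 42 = (d - 7)*(d - 6)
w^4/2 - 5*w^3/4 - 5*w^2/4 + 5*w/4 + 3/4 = (w/2 + 1/4)*(w - 3)*(w - 1)*(w + 1)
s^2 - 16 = (s - 4)*(s + 4)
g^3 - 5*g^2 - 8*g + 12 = (g - 6)*(g - 1)*(g + 2)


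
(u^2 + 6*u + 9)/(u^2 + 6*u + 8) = (u^2 + 6*u + 9)/(u^2 + 6*u + 8)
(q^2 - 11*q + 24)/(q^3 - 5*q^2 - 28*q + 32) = (q - 3)/(q^2 + 3*q - 4)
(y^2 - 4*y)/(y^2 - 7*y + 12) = y/(y - 3)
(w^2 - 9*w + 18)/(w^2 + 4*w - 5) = (w^2 - 9*w + 18)/(w^2 + 4*w - 5)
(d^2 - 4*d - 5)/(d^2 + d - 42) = (d^2 - 4*d - 5)/(d^2 + d - 42)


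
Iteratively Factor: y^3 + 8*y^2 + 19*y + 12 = (y + 1)*(y^2 + 7*y + 12) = (y + 1)*(y + 4)*(y + 3)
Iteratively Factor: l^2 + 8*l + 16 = (l + 4)*(l + 4)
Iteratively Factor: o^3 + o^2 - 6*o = (o + 3)*(o^2 - 2*o) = (o - 2)*(o + 3)*(o)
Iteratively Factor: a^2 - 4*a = (a - 4)*(a)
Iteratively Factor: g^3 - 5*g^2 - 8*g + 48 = (g - 4)*(g^2 - g - 12) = (g - 4)^2*(g + 3)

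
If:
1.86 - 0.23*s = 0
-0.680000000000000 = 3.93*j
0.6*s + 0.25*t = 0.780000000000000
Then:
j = -0.17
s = 8.09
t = -16.29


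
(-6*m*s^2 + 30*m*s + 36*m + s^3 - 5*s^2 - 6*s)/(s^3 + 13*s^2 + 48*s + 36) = (-6*m*s + 36*m + s^2 - 6*s)/(s^2 + 12*s + 36)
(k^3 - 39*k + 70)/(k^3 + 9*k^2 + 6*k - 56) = (k - 5)/(k + 4)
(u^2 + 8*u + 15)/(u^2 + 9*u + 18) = (u + 5)/(u + 6)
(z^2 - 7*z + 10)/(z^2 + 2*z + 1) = (z^2 - 7*z + 10)/(z^2 + 2*z + 1)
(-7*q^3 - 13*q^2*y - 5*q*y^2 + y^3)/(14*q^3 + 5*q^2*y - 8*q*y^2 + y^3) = (q + y)/(-2*q + y)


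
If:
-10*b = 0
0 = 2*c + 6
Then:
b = 0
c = -3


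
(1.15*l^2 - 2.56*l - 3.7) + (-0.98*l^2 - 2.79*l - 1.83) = 0.17*l^2 - 5.35*l - 5.53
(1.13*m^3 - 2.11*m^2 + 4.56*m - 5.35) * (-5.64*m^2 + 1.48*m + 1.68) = -6.3732*m^5 + 13.5728*m^4 - 26.9428*m^3 + 33.378*m^2 - 0.2572*m - 8.988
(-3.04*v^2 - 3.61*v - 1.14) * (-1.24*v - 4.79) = 3.7696*v^3 + 19.038*v^2 + 18.7055*v + 5.4606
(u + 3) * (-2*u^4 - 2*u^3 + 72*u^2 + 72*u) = -2*u^5 - 8*u^4 + 66*u^3 + 288*u^2 + 216*u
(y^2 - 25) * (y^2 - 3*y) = y^4 - 3*y^3 - 25*y^2 + 75*y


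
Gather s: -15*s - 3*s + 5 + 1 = 6 - 18*s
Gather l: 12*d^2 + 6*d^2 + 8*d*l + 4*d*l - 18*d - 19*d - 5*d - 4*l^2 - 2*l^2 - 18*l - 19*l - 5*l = 18*d^2 - 42*d - 6*l^2 + l*(12*d - 42)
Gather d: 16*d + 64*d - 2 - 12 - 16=80*d - 30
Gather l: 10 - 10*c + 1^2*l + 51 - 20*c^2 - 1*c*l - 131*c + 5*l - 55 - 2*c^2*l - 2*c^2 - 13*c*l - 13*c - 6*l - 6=-22*c^2 - 154*c + l*(-2*c^2 - 14*c)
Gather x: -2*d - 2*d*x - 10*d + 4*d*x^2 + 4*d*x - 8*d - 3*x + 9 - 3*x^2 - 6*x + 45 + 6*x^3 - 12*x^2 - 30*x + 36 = -20*d + 6*x^3 + x^2*(4*d - 15) + x*(2*d - 39) + 90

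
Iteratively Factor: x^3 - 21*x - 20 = (x + 4)*(x^2 - 4*x - 5) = (x + 1)*(x + 4)*(x - 5)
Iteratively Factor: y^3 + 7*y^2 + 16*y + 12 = (y + 2)*(y^2 + 5*y + 6) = (y + 2)*(y + 3)*(y + 2)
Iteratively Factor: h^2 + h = (h)*(h + 1)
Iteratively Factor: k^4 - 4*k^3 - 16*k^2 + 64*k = (k - 4)*(k^3 - 16*k) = k*(k - 4)*(k^2 - 16) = k*(k - 4)*(k + 4)*(k - 4)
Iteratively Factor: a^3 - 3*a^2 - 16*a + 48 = (a + 4)*(a^2 - 7*a + 12) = (a - 3)*(a + 4)*(a - 4)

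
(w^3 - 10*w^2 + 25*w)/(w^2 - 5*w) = w - 5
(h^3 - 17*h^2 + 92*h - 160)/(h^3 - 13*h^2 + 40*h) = (h - 4)/h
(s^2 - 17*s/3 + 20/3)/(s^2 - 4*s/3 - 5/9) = 3*(s - 4)/(3*s + 1)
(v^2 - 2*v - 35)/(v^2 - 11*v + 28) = (v + 5)/(v - 4)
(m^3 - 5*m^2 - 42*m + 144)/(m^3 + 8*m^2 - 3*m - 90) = (m - 8)/(m + 5)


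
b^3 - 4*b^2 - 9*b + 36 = (b - 4)*(b - 3)*(b + 3)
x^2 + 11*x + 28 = (x + 4)*(x + 7)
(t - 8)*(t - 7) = t^2 - 15*t + 56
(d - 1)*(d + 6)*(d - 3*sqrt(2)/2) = d^3 - 3*sqrt(2)*d^2/2 + 5*d^2 - 15*sqrt(2)*d/2 - 6*d + 9*sqrt(2)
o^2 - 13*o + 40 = (o - 8)*(o - 5)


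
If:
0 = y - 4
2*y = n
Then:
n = 8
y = 4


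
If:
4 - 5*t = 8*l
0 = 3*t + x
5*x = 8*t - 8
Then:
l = 13/46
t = 8/23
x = -24/23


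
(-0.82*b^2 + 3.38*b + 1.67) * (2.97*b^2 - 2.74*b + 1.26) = -2.4354*b^4 + 12.2854*b^3 - 5.3345*b^2 - 0.317*b + 2.1042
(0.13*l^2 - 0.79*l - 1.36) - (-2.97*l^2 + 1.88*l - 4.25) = 3.1*l^2 - 2.67*l + 2.89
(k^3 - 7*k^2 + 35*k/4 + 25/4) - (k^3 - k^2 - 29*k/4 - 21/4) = -6*k^2 + 16*k + 23/2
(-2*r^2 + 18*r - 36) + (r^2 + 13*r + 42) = -r^2 + 31*r + 6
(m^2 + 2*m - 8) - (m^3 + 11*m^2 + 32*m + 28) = -m^3 - 10*m^2 - 30*m - 36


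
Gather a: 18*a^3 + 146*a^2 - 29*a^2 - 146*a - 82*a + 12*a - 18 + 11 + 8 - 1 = 18*a^3 + 117*a^2 - 216*a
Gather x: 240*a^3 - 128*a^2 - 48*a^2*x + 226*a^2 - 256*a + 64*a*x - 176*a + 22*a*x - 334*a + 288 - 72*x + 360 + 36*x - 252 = 240*a^3 + 98*a^2 - 766*a + x*(-48*a^2 + 86*a - 36) + 396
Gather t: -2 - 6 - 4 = -12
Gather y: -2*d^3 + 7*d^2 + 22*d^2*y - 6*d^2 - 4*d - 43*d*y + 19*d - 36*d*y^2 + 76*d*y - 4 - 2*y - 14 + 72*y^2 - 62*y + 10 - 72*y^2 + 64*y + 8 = -2*d^3 + d^2 - 36*d*y^2 + 15*d + y*(22*d^2 + 33*d)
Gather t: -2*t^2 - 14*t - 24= -2*t^2 - 14*t - 24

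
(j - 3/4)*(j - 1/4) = j^2 - j + 3/16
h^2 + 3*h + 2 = (h + 1)*(h + 2)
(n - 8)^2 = n^2 - 16*n + 64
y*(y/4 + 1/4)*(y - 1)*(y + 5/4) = y^4/4 + 5*y^3/16 - y^2/4 - 5*y/16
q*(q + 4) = q^2 + 4*q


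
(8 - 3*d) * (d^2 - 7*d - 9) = -3*d^3 + 29*d^2 - 29*d - 72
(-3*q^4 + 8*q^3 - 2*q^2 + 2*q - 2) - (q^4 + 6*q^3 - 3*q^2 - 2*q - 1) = -4*q^4 + 2*q^3 + q^2 + 4*q - 1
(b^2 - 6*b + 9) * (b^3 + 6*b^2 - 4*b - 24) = b^5 - 31*b^3 + 54*b^2 + 108*b - 216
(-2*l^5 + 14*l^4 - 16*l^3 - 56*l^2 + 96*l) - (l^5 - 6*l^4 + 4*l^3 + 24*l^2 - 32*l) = -3*l^5 + 20*l^4 - 20*l^3 - 80*l^2 + 128*l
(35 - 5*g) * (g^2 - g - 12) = -5*g^3 + 40*g^2 + 25*g - 420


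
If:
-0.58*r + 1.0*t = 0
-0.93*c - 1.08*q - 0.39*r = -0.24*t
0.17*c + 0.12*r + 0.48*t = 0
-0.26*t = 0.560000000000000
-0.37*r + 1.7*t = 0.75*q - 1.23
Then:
No Solution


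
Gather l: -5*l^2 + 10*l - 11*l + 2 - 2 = -5*l^2 - l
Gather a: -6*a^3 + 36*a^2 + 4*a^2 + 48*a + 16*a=-6*a^3 + 40*a^2 + 64*a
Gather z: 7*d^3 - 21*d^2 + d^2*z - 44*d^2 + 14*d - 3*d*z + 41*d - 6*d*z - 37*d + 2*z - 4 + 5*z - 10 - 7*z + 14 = 7*d^3 - 65*d^2 + 18*d + z*(d^2 - 9*d)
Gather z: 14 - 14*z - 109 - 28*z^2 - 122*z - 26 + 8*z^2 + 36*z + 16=-20*z^2 - 100*z - 105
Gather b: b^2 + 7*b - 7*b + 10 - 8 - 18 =b^2 - 16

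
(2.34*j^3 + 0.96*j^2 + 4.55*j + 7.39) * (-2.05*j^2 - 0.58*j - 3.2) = -4.797*j^5 - 3.3252*j^4 - 17.3723*j^3 - 20.8605*j^2 - 18.8462*j - 23.648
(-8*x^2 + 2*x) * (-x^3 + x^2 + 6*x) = 8*x^5 - 10*x^4 - 46*x^3 + 12*x^2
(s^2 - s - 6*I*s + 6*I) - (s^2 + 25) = -s - 6*I*s - 25 + 6*I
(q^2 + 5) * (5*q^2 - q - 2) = 5*q^4 - q^3 + 23*q^2 - 5*q - 10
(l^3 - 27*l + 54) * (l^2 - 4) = l^5 - 31*l^3 + 54*l^2 + 108*l - 216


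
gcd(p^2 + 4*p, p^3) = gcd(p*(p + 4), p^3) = p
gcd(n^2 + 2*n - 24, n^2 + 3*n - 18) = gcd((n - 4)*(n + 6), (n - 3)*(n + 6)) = n + 6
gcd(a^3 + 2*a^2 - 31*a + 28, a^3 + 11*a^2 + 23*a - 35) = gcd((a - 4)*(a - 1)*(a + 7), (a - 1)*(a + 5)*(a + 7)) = a^2 + 6*a - 7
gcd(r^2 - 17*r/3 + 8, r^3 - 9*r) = r - 3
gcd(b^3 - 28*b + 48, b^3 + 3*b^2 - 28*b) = b - 4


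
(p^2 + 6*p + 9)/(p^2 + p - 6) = (p + 3)/(p - 2)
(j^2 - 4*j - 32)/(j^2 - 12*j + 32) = (j + 4)/(j - 4)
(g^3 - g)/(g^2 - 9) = (g^3 - g)/(g^2 - 9)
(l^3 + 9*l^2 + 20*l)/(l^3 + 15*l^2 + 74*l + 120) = l/(l + 6)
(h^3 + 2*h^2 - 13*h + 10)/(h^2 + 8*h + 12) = (h^3 + 2*h^2 - 13*h + 10)/(h^2 + 8*h + 12)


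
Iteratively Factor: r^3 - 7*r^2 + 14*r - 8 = (r - 1)*(r^2 - 6*r + 8) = (r - 4)*(r - 1)*(r - 2)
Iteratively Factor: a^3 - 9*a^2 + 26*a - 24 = (a - 2)*(a^2 - 7*a + 12) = (a - 4)*(a - 2)*(a - 3)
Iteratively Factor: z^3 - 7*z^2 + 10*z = (z - 2)*(z^2 - 5*z) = (z - 5)*(z - 2)*(z)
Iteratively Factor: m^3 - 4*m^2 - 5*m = (m + 1)*(m^2 - 5*m) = m*(m + 1)*(m - 5)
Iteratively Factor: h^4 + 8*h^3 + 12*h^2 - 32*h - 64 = (h + 4)*(h^3 + 4*h^2 - 4*h - 16) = (h + 2)*(h + 4)*(h^2 + 2*h - 8) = (h + 2)*(h + 4)^2*(h - 2)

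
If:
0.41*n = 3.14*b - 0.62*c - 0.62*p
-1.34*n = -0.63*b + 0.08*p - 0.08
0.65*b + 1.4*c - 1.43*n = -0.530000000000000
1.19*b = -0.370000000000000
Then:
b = -0.31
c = -0.24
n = -0.01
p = -1.33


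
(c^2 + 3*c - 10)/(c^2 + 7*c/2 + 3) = 2*(c^2 + 3*c - 10)/(2*c^2 + 7*c + 6)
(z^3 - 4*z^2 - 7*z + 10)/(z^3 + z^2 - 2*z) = (z - 5)/z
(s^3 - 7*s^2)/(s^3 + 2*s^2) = (s - 7)/(s + 2)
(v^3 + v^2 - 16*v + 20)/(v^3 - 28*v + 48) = (v^2 + 3*v - 10)/(v^2 + 2*v - 24)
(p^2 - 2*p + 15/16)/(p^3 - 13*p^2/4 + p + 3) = (16*p^2 - 32*p + 15)/(4*(4*p^3 - 13*p^2 + 4*p + 12))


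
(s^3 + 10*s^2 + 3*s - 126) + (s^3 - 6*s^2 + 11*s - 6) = 2*s^3 + 4*s^2 + 14*s - 132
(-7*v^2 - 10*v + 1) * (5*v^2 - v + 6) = -35*v^4 - 43*v^3 - 27*v^2 - 61*v + 6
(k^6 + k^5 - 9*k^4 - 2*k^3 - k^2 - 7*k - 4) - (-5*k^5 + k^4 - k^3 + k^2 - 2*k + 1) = k^6 + 6*k^5 - 10*k^4 - k^3 - 2*k^2 - 5*k - 5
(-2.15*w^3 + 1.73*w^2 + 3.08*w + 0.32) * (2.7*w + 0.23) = -5.805*w^4 + 4.1765*w^3 + 8.7139*w^2 + 1.5724*w + 0.0736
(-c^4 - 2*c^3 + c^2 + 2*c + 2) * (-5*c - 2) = 5*c^5 + 12*c^4 - c^3 - 12*c^2 - 14*c - 4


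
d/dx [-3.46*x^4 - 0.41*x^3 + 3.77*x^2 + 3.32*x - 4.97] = -13.84*x^3 - 1.23*x^2 + 7.54*x + 3.32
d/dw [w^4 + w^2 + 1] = 4*w^3 + 2*w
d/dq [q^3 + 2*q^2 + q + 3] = 3*q^2 + 4*q + 1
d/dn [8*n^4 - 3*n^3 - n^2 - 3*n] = 32*n^3 - 9*n^2 - 2*n - 3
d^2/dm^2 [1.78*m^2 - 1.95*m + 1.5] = 3.56000000000000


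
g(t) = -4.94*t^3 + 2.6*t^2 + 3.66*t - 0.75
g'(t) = -14.82*t^2 + 5.2*t + 3.66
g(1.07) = 0.09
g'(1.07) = -7.74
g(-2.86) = 125.61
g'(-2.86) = -132.43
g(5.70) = -810.27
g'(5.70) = -448.20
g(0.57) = 1.27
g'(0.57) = 1.81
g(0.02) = -0.68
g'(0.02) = 3.76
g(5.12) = -576.89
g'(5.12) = -358.21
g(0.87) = 1.15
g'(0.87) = -3.03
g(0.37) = 0.71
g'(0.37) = 3.56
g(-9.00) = 3778.17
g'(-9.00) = -1243.56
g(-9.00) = 3778.17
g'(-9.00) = -1243.56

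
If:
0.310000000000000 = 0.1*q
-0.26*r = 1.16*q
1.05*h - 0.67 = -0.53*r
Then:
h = 7.62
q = 3.10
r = -13.83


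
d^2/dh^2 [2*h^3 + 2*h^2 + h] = 12*h + 4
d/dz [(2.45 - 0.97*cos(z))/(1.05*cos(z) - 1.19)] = 1.4182*sin(z)/(1.05*cos(z) - 1.19)^2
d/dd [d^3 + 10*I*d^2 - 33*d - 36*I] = 3*d^2 + 20*I*d - 33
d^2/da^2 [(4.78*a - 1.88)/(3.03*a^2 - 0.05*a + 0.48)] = ((11.8708 - 86.9004*a)*(3.03*a^2 - 0.05*a + 0.48) + (4.78*a - 1.88)*(6.06*a - 0.05)*(12.12*a - 0.1))/(3.03*a^2 - 0.05*a + 0.48)^3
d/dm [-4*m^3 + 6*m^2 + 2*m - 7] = -12*m^2 + 12*m + 2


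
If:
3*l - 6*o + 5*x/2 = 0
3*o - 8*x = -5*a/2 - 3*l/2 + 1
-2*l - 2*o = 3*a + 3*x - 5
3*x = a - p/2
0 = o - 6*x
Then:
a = -1157/157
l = 1273/157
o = 684/157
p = -2998/157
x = 114/157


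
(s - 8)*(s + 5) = s^2 - 3*s - 40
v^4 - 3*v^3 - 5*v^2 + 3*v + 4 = (v - 4)*(v - 1)*(v + 1)^2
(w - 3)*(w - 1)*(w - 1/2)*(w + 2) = w^4 - 5*w^3/2 - 4*w^2 + 17*w/2 - 3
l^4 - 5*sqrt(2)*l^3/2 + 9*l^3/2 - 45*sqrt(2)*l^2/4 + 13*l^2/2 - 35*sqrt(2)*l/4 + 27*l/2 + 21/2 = (l + 1)*(l + 7/2)*(l - 3*sqrt(2)/2)*(l - sqrt(2))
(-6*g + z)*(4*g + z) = -24*g^2 - 2*g*z + z^2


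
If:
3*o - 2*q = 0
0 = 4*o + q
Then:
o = 0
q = 0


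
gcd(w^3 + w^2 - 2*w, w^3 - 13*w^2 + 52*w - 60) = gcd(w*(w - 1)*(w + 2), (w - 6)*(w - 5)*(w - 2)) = 1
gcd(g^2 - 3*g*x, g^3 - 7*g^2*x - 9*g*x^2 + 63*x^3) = -g + 3*x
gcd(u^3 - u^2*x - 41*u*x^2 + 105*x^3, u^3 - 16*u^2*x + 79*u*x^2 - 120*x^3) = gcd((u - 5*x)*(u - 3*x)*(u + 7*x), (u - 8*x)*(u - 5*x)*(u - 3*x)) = u^2 - 8*u*x + 15*x^2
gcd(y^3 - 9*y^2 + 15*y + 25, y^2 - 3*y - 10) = y - 5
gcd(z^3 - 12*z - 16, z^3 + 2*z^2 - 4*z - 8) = z^2 + 4*z + 4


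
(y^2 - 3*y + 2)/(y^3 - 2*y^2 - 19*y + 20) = (y - 2)/(y^2 - y - 20)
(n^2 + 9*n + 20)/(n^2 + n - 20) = (n + 4)/(n - 4)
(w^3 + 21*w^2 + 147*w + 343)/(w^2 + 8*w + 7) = (w^2 + 14*w + 49)/(w + 1)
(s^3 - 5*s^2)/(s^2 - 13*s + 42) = s^2*(s - 5)/(s^2 - 13*s + 42)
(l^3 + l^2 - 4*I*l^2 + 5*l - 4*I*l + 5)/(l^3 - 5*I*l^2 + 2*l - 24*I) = (l^3 + l^2*(1 - 4*I) + l*(5 - 4*I) + 5)/(l^3 - 5*I*l^2 + 2*l - 24*I)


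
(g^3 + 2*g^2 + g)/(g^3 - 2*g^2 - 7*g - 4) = g/(g - 4)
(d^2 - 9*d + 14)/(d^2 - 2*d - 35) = (d - 2)/(d + 5)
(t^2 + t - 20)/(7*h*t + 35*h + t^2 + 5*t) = (t - 4)/(7*h + t)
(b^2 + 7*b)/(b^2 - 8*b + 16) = b*(b + 7)/(b^2 - 8*b + 16)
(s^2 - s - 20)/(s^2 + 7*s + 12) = (s - 5)/(s + 3)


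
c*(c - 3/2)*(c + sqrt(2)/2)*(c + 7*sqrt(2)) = c^4 - 3*c^3/2 + 15*sqrt(2)*c^3/2 - 45*sqrt(2)*c^2/4 + 7*c^2 - 21*c/2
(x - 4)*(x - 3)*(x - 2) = x^3 - 9*x^2 + 26*x - 24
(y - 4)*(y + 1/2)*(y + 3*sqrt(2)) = y^3 - 7*y^2/2 + 3*sqrt(2)*y^2 - 21*sqrt(2)*y/2 - 2*y - 6*sqrt(2)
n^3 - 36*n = n*(n - 6)*(n + 6)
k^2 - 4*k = k*(k - 4)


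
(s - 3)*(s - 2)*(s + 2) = s^3 - 3*s^2 - 4*s + 12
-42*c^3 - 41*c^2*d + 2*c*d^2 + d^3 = (-6*c + d)*(c + d)*(7*c + d)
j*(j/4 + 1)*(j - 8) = j^3/4 - j^2 - 8*j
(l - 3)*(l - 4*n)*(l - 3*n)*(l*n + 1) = l^4*n - 7*l^3*n^2 - 3*l^3*n + l^3 + 12*l^2*n^3 + 21*l^2*n^2 - 7*l^2*n - 3*l^2 - 36*l*n^3 + 12*l*n^2 + 21*l*n - 36*n^2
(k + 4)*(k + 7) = k^2 + 11*k + 28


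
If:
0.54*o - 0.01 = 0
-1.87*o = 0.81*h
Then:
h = -0.04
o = 0.02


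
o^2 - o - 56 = (o - 8)*(o + 7)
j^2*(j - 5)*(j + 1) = j^4 - 4*j^3 - 5*j^2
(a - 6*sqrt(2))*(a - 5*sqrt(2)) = a^2 - 11*sqrt(2)*a + 60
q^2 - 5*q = q*(q - 5)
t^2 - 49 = (t - 7)*(t + 7)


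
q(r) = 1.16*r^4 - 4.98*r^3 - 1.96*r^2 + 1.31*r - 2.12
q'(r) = 4.64*r^3 - 14.94*r^2 - 3.92*r + 1.31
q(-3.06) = 219.91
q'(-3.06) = -259.54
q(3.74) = -58.20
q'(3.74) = 20.41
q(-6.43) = 3215.25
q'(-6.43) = -1824.71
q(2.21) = -34.88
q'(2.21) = -30.24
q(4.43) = -20.98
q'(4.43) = 94.14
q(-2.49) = 103.94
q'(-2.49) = -153.19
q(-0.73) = -1.85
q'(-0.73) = -5.59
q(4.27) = -34.35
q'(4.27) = 73.42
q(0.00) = -2.12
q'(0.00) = 1.31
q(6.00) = 362.86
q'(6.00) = 442.19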